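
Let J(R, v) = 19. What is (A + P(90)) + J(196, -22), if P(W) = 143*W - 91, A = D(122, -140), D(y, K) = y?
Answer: 12920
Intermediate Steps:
A = 122
P(W) = -91 + 143*W
(A + P(90)) + J(196, -22) = (122 + (-91 + 143*90)) + 19 = (122 + (-91 + 12870)) + 19 = (122 + 12779) + 19 = 12901 + 19 = 12920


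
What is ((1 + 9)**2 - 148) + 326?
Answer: 278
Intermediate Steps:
((1 + 9)**2 - 148) + 326 = (10**2 - 148) + 326 = (100 - 148) + 326 = -48 + 326 = 278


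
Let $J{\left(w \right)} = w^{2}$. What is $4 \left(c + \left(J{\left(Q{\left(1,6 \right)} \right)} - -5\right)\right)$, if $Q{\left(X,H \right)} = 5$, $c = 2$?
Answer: $128$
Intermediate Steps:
$4 \left(c + \left(J{\left(Q{\left(1,6 \right)} \right)} - -5\right)\right) = 4 \left(2 - \left(-5 - 5^{2}\right)\right) = 4 \left(2 + \left(25 + 5\right)\right) = 4 \left(2 + 30\right) = 4 \cdot 32 = 128$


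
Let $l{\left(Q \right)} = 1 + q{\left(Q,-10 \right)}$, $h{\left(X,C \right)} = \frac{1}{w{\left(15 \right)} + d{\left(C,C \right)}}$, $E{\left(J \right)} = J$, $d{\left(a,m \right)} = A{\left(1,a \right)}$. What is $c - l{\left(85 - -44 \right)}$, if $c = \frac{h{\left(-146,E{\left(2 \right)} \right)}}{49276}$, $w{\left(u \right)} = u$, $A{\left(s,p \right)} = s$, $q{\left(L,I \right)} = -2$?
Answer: $\frac{788417}{788416} \approx 1.0$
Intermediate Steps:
$d{\left(a,m \right)} = 1$
$h{\left(X,C \right)} = \frac{1}{16}$ ($h{\left(X,C \right)} = \frac{1}{15 + 1} = \frac{1}{16}$)
$l{\left(Q \right)} = -1$ ($l{\left(Q \right)} = 1 - 2 = -1$)
$c = \frac{1}{788416}$ ($c = \frac{1}{16 \cdot 49276} = \frac{1}{16} \cdot \frac{1}{49276} = \frac{1}{788416} \approx 1.2684 \cdot 10^{-6}$)
$c - l{\left(85 - -44 \right)} = \frac{1}{788416} - -1 = \frac{1}{788416} + 1 = \frac{788417}{788416}$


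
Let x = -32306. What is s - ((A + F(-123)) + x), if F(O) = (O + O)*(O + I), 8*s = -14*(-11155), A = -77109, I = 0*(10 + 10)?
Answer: 394713/4 ≈ 98678.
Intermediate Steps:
I = 0 (I = 0*20 = 0)
s = 78085/4 (s = (-14*(-11155))/8 = (⅛)*156170 = 78085/4 ≈ 19521.)
F(O) = 2*O² (F(O) = (O + O)*(O + 0) = (2*O)*O = 2*O²)
s - ((A + F(-123)) + x) = 78085/4 - ((-77109 + 2*(-123)²) - 32306) = 78085/4 - ((-77109 + 2*15129) - 32306) = 78085/4 - ((-77109 + 30258) - 32306) = 78085/4 - (-46851 - 32306) = 78085/4 - 1*(-79157) = 78085/4 + 79157 = 394713/4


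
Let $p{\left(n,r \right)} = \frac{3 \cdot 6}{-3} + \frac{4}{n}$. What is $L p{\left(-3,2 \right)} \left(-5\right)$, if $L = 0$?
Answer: $0$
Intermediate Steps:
$p{\left(n,r \right)} = -6 + \frac{4}{n}$ ($p{\left(n,r \right)} = 18 \left(- \frac{1}{3}\right) + \frac{4}{n} = -6 + \frac{4}{n}$)
$L p{\left(-3,2 \right)} \left(-5\right) = 0 \left(-6 + \frac{4}{-3}\right) \left(-5\right) = 0 \left(-6 + 4 \left(- \frac{1}{3}\right)\right) \left(-5\right) = 0 \left(-6 - \frac{4}{3}\right) \left(-5\right) = 0 \left(- \frac{22}{3}\right) \left(-5\right) = 0 \left(-5\right) = 0$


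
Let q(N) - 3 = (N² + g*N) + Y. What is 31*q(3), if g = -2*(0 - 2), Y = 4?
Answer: 868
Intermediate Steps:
g = 4 (g = -2*(-2) = 4)
q(N) = 7 + N² + 4*N (q(N) = 3 + ((N² + 4*N) + 4) = 3 + (4 + N² + 4*N) = 7 + N² + 4*N)
31*q(3) = 31*(7 + 3² + 4*3) = 31*(7 + 9 + 12) = 31*28 = 868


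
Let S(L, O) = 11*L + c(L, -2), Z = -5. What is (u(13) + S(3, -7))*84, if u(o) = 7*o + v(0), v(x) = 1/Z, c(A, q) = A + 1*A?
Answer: 54516/5 ≈ 10903.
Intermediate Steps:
c(A, q) = 2*A (c(A, q) = A + A = 2*A)
v(x) = -⅕ (v(x) = 1/(-5) = -⅕)
S(L, O) = 13*L (S(L, O) = 11*L + 2*L = 13*L)
u(o) = -⅕ + 7*o (u(o) = 7*o - ⅕ = -⅕ + 7*o)
(u(13) + S(3, -7))*84 = ((-⅕ + 7*13) + 13*3)*84 = ((-⅕ + 91) + 39)*84 = (454/5 + 39)*84 = (649/5)*84 = 54516/5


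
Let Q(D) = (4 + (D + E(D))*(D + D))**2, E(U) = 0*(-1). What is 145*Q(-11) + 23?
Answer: 8774843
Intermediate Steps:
E(U) = 0
Q(D) = (4 + 2*D**2)**2 (Q(D) = (4 + (D + 0)*(D + D))**2 = (4 + D*(2*D))**2 = (4 + 2*D**2)**2)
145*Q(-11) + 23 = 145*(4*(2 + (-11)**2)**2) + 23 = 145*(4*(2 + 121)**2) + 23 = 145*(4*123**2) + 23 = 145*(4*15129) + 23 = 145*60516 + 23 = 8774820 + 23 = 8774843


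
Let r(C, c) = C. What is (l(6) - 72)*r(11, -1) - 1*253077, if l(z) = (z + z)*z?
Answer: -253077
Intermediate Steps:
l(z) = 2*z² (l(z) = (2*z)*z = 2*z²)
(l(6) - 72)*r(11, -1) - 1*253077 = (2*6² - 72)*11 - 1*253077 = (2*36 - 72)*11 - 253077 = (72 - 72)*11 - 253077 = 0*11 - 253077 = 0 - 253077 = -253077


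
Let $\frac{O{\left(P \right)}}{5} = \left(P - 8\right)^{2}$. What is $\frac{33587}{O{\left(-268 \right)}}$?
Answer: $\frac{33587}{380880} \approx 0.088183$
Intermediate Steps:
$O{\left(P \right)} = 5 \left(-8 + P\right)^{2}$ ($O{\left(P \right)} = 5 \left(P - 8\right)^{2} = 5 \left(-8 + P\right)^{2}$)
$\frac{33587}{O{\left(-268 \right)}} = \frac{33587}{5 \left(-8 - 268\right)^{2}} = \frac{33587}{5 \left(-276\right)^{2}} = \frac{33587}{5 \cdot 76176} = \frac{33587}{380880}$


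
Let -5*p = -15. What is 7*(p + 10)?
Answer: 91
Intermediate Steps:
p = 3 (p = -⅕*(-15) = 3)
7*(p + 10) = 7*(3 + 10) = 7*13 = 91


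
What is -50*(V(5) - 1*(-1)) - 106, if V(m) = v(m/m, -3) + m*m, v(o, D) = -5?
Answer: -1156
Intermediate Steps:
V(m) = -5 + m**2 (V(m) = -5 + m*m = -5 + m**2)
-50*(V(5) - 1*(-1)) - 106 = -50*((-5 + 5**2) - 1*(-1)) - 106 = -50*((-5 + 25) + 1) - 106 = -50*(20 + 1) - 106 = -50*21 - 106 = -1050 - 106 = -1156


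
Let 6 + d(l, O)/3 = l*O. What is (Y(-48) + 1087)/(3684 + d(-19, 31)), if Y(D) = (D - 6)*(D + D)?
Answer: 6271/1899 ≈ 3.3023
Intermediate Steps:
Y(D) = 2*D*(-6 + D) (Y(D) = (-6 + D)*(2*D) = 2*D*(-6 + D))
d(l, O) = -18 + 3*O*l (d(l, O) = -18 + 3*(l*O) = -18 + 3*(O*l) = -18 + 3*O*l)
(Y(-48) + 1087)/(3684 + d(-19, 31)) = (2*(-48)*(-6 - 48) + 1087)/(3684 + (-18 + 3*31*(-19))) = (2*(-48)*(-54) + 1087)/(3684 + (-18 - 1767)) = (5184 + 1087)/(3684 - 1785) = 6271/1899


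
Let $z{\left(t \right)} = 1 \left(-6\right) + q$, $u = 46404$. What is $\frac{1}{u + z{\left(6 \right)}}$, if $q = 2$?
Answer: $\frac{1}{46400} \approx 2.1552 \cdot 10^{-5}$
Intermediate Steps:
$z{\left(t \right)} = -4$ ($z{\left(t \right)} = 1 \left(-6\right) + 2 = -6 + 2 = -4$)
$\frac{1}{u + z{\left(6 \right)}} = \frac{1}{46404 - 4} = \frac{1}{46400}$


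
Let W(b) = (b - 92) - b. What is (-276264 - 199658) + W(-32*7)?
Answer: -476014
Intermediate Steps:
W(b) = -92 (W(b) = (-92 + b) - b = -92)
(-276264 - 199658) + W(-32*7) = (-276264 - 199658) - 92 = -475922 - 92 = -476014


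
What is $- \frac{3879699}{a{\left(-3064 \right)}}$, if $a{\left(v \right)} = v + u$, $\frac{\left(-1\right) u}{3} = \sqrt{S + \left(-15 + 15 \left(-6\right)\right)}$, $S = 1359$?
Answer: $\frac{5943698868}{4688405} - \frac{11639097 \sqrt{1254}}{9376810} \approx 1223.8$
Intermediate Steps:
$u = - 3 \sqrt{1254}$ ($u = - 3 \sqrt{1359 + \left(-15 + 15 \left(-6\right)\right)} = - 3 \sqrt{1359 - 105} = - 3 \sqrt{1254} \approx -106.24$)
$a{\left(v \right)} = v - 3 \sqrt{1254}$
$- \frac{3879699}{a{\left(-3064 \right)}} = - \frac{3879699}{-3064 - 3 \sqrt{1254}}$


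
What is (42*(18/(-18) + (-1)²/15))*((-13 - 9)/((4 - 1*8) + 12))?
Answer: 539/5 ≈ 107.80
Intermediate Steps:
(42*(18/(-18) + (-1)²/15))*((-13 - 9)/((4 - 1*8) + 12)) = (42*(18*(-1/18) + 1*(1/15)))*(-22/((4 - 8) + 12)) = (42*(-1 + 1/15))*(-22/(-4 + 12)) = (42*(-14/15))*(-22/8) = -(-4312)/(5*8) = -196/5*(-11/4) = 539/5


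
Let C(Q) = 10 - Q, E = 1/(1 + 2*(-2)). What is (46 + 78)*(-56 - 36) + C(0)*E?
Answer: -34234/3 ≈ -11411.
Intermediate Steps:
E = -⅓ (E = 1/(1 - 4) = 1/(-3) = -⅓ ≈ -0.33333)
(46 + 78)*(-56 - 36) + C(0)*E = (46 + 78)*(-56 - 36) + (10 - 1*0)*(-⅓) = 124*(-92) + (10 + 0)*(-⅓) = -11408 + 10*(-⅓) = -11408 - 10/3 = -34234/3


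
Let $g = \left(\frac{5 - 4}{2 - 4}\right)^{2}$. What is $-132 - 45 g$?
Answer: $- \frac{573}{4} \approx -143.25$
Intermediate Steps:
$g = \frac{1}{4}$ ($g = \left(1 \frac{1}{2 - 4}\right)^{2} = \left(1 \frac{1}{-2}\right)^{2} = \left(1 \left(- \frac{1}{2}\right)\right)^{2} = \left(- \frac{1}{2}\right)^{2} = \frac{1}{4} \approx 0.25$)
$-132 - 45 g = -132 - \frac{45}{4} = - \frac{573}{4}$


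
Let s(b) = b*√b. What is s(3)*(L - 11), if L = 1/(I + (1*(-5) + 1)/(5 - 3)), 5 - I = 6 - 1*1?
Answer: -69*√3/2 ≈ -59.756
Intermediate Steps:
I = 0 (I = 5 - (6 - 1*1) = 5 - (6 - 1) = 5 - 1*5 = 5 - 5 = 0)
L = -½ (L = 1/(0 + (1*(-5) + 1)/(5 - 3)) = 1/(0 + (-5 + 1)/2) = 1/(0 - 4*½) = 1/(0 - 2) = 1/(-2) = -½ ≈ -0.50000)
s(b) = b^(3/2)
s(3)*(L - 11) = 3^(3/2)*(-½ - 11) = (3*√3)*(-23/2) = -69*√3/2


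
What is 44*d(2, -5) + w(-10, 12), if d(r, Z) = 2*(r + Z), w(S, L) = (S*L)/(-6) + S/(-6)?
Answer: -727/3 ≈ -242.33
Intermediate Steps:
w(S, L) = -S/6 - L*S/6 (w(S, L) = (L*S)*(-⅙) + S*(-⅙) = -L*S/6 - S/6 = -S/6 - L*S/6)
d(r, Z) = 2*Z + 2*r (d(r, Z) = 2*(Z + r) = 2*Z + 2*r)
44*d(2, -5) + w(-10, 12) = 44*(2*(-5) + 2*2) - ⅙*(-10)*(1 + 12) = 44*(-10 + 4) - ⅙*(-10)*13 = 44*(-6) + 65/3 = -264 + 65/3 = -727/3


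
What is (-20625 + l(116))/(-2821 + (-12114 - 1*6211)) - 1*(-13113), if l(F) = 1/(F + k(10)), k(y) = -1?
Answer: 15945217072/1215895 ≈ 13114.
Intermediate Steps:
l(F) = 1/(-1 + F) (l(F) = 1/(F - 1) = 1/(-1 + F))
(-20625 + l(116))/(-2821 + (-12114 - 1*6211)) - 1*(-13113) = (-20625 + 1/(-1 + 116))/(-2821 + (-12114 - 1*6211)) - 1*(-13113) = (-20625 + 1/115)/(-2821 + (-12114 - 6211)) + 13113 = (-20625 + 1/115)/(-2821 - 18325) + 13113 = -2371874/115/(-21146) + 13113 = -2371874/115*(-1/21146) + 13113 = 1185937/1215895 + 13113 = 15945217072/1215895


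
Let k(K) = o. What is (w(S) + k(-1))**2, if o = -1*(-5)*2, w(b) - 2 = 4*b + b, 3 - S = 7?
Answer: 64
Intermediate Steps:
S = -4 (S = 3 - 1*7 = 3 - 7 = -4)
w(b) = 2 + 5*b (w(b) = 2 + (4*b + b) = 2 + 5*b)
o = 10 (o = 5*2 = 10)
k(K) = 10
(w(S) + k(-1))**2 = ((2 + 5*(-4)) + 10)**2 = ((2 - 20) + 10)**2 = (-18 + 10)**2 = (-8)**2 = 64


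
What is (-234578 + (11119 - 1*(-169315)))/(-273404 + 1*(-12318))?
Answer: 27072/142861 ≈ 0.18950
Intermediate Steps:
(-234578 + (11119 - 1*(-169315)))/(-273404 + 1*(-12318)) = (-234578 + (11119 + 169315))/(-273404 - 12318) = (-234578 + 180434)/(-285722) = -54144*(-1/285722) = 27072/142861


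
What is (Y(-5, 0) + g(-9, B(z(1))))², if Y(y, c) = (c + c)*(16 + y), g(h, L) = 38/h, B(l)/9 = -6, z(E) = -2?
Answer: 1444/81 ≈ 17.827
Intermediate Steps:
B(l) = -54 (B(l) = 9*(-6) = -54)
Y(y, c) = 2*c*(16 + y) (Y(y, c) = (2*c)*(16 + y) = 2*c*(16 + y))
(Y(-5, 0) + g(-9, B(z(1))))² = (2*0*(16 - 5) + 38/(-9))² = (2*0*11 + 38*(-⅑))² = (0 - 38/9)² = (-38/9)² = 1444/81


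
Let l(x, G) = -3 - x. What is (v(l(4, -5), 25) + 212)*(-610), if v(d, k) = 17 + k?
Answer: -154940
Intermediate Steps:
(v(l(4, -5), 25) + 212)*(-610) = ((17 + 25) + 212)*(-610) = (42 + 212)*(-610) = 254*(-610) = -154940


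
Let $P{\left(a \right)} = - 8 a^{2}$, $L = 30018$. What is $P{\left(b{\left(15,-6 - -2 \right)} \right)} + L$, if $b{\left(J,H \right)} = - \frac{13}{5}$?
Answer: $\frac{749098}{25} \approx 29964.0$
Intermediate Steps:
$b{\left(J,H \right)} = - \frac{13}{5}$ ($b{\left(J,H \right)} = \left(-13\right) \frac{1}{5} = - \frac{13}{5}$)
$P{\left(b{\left(15,-6 - -2 \right)} \right)} + L = - 8 \left(- \frac{13}{5}\right)^{2} + 30018 = \left(-8\right) \frac{169}{25} + 30018 = - \frac{1352}{25} + 30018 = \frac{749098}{25}$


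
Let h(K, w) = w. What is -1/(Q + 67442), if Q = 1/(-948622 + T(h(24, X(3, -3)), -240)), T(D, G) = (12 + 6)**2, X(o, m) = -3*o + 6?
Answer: -948298/63955113715 ≈ -1.4828e-5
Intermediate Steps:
X(o, m) = 6 - 3*o
T(D, G) = 324 (T(D, G) = 18**2 = 324)
Q = -1/948298 (Q = 1/(-948622 + 324) = 1/(-948298) = -1/948298 ≈ -1.0545e-6)
-1/(Q + 67442) = -1/(-1/948298 + 67442) = -1/63955113715/948298 = -1*948298/63955113715 = -948298/63955113715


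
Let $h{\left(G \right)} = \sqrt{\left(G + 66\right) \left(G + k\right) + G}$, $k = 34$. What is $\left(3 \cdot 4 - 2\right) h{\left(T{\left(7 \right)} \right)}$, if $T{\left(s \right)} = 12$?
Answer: $600$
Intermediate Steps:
$h{\left(G \right)} = \sqrt{G + \left(34 + G\right) \left(66 + G\right)}$ ($h{\left(G \right)} = \sqrt{\left(G + 66\right) \left(G + 34\right) + G} = \sqrt{\left(66 + G\right) \left(34 + G\right) + G} = \sqrt{\left(34 + G\right) \left(66 + G\right) + G} = \sqrt{G + \left(34 + G\right) \left(66 + G\right)}$)
$\left(3 \cdot 4 - 2\right) h{\left(T{\left(7 \right)} \right)} = \left(3 \cdot 4 - 2\right) \sqrt{2244 + 12^{2} + 101 \cdot 12} = \left(12 - 2\right) \sqrt{2244 + 144 + 1212} = 10 \sqrt{3600} = 10 \cdot 60 = 600$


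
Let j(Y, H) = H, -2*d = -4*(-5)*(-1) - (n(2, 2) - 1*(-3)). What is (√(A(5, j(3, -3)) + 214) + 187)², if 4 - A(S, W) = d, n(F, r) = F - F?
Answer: (374 + √826)²/4 ≈ 40550.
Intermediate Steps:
n(F, r) = 0
d = 23/2 (d = -(-4*(-5)*(-1) - (0 - 1*(-3)))/2 = -(20*(-1) - (0 + 3))/2 = -(-20 - 1*3)/2 = -(-20 - 3)/2 = -½*(-23) = 23/2 ≈ 11.500)
A(S, W) = -15/2 (A(S, W) = 4 - 1*23/2 = 4 - 23/2 = -15/2)
(√(A(5, j(3, -3)) + 214) + 187)² = (√(-15/2 + 214) + 187)² = (√(413/2) + 187)² = (√826/2 + 187)² = (187 + √826/2)²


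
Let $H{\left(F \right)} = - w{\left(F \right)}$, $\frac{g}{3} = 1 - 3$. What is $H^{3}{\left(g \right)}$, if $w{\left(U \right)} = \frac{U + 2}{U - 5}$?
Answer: $- \frac{64}{1331} \approx -0.048084$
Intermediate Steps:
$w{\left(U \right)} = \frac{2 + U}{-5 + U}$
$g = -6$ ($g = 3 \left(1 - 3\right) = 3 \left(-2\right) = -6$)
$H{\left(F \right)} = - \frac{2 + F}{-5 + F}$
$H^{3}{\left(g \right)} = \left(\frac{-2 - -6}{-5 - 6}\right)^{3} = \left(\frac{-2 + 6}{-11}\right)^{3} = \left(\left(- \frac{1}{11}\right) 4\right)^{3} = \left(- \frac{4}{11}\right)^{3} = - \frac{64}{1331}$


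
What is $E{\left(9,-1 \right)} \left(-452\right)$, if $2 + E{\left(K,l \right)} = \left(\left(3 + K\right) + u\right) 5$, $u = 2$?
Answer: $-30736$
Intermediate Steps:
$E{\left(K,l \right)} = 23 + 5 K$ ($E{\left(K,l \right)} = -2 + \left(\left(3 + K\right) + 2\right) 5 = -2 + \left(5 + K\right) 5 = -2 + \left(25 + 5 K\right) = 23 + 5 K$)
$E{\left(9,-1 \right)} \left(-452\right) = \left(23 + 5 \cdot 9\right) \left(-452\right) = \left(23 + 45\right) \left(-452\right) = 68 \left(-452\right) = -30736$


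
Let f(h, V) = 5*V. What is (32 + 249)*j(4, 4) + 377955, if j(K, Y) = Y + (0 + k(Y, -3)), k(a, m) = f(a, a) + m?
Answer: 383856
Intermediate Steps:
k(a, m) = m + 5*a (k(a, m) = 5*a + m = m + 5*a)
j(K, Y) = -3 + 6*Y (j(K, Y) = Y + (0 + (-3 + 5*Y)) = Y + (-3 + 5*Y) = -3 + 6*Y)
(32 + 249)*j(4, 4) + 377955 = (32 + 249)*(-3 + 6*4) + 377955 = 281*(-3 + 24) + 377955 = 281*21 + 377955 = 5901 + 377955 = 383856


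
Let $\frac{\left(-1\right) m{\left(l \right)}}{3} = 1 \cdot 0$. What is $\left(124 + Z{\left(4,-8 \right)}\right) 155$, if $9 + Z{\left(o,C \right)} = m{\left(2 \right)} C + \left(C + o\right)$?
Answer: $17205$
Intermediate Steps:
$m{\left(l \right)} = 0$ ($m{\left(l \right)} = - 3 \cdot 1 \cdot 0 = \left(-3\right) 0 = 0$)
$Z{\left(o,C \right)} = -9 + C + o$ ($Z{\left(o,C \right)} = -9 + \left(0 C + \left(C + o\right)\right) = -9 + \left(0 + \left(C + o\right)\right) = -9 + \left(C + o\right) = -9 + C + o$)
$\left(124 + Z{\left(4,-8 \right)}\right) 155 = \left(124 - 13\right) 155 = 111 \cdot 155 = 17205$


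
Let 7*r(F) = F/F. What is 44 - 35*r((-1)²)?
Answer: 39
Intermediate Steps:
r(F) = ⅐ (r(F) = (F/F)/7 = (⅐)*1 = ⅐)
44 - 35*r((-1)²) = 44 - 35*⅐ = 44 - 5 = 39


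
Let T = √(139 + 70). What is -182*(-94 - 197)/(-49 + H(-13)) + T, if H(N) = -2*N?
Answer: -52962/23 + √209 ≈ -2288.2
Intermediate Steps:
T = √209 ≈ 14.457
-182*(-94 - 197)/(-49 + H(-13)) + T = -182*(-94 - 197)/(-49 - 2*(-13)) + √209 = -(-52962)/(-49 + 26) + √209 = -(-52962)/(-23) + √209 = -(-52962)*(-1)/23 + √209 = -182*291/23 + √209 = -52962/23 + √209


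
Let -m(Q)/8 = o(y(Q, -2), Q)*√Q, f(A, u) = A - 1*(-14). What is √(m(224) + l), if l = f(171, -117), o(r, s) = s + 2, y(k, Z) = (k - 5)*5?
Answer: √(185 - 7232*√14) ≈ 163.94*I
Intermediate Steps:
y(k, Z) = -25 + 5*k (y(k, Z) = (-5 + k)*5 = -25 + 5*k)
o(r, s) = 2 + s
f(A, u) = 14 + A (f(A, u) = A + 14 = 14 + A)
m(Q) = -8*√Q*(2 + Q) (m(Q) = -8*(2 + Q)*√Q = -8*√Q*(2 + Q))
l = 185 (l = 14 + 171 = 185)
√(m(224) + l) = √(8*√224*(-2 - 1*224) + 185) = √(8*(4*√14)*(-2 - 224) + 185) = √(8*(4*√14)*(-226) + 185) = √(-7232*√14 + 185) = √(185 - 7232*√14)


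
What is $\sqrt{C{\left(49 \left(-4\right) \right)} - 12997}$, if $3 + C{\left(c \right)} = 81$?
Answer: $i \sqrt{12919} \approx 113.66 i$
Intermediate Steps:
$C{\left(c \right)} = 78$ ($C{\left(c \right)} = -3 + 81 = 78$)
$\sqrt{C{\left(49 \left(-4\right) \right)} - 12997} = \sqrt{78 - 12997} = \sqrt{-12919} = i \sqrt{12919}$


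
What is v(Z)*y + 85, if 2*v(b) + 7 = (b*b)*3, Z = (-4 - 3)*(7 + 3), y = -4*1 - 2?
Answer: -43994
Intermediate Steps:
y = -6 (y = -4 - 2 = -6)
Z = -70 (Z = -7*10 = -70)
v(b) = -7/2 + 3*b**2/2 (v(b) = -7/2 + ((b*b)*3)/2 = -7/2 + (b**2*3)/2 = -7/2 + (3*b**2)/2 = -7/2 + 3*b**2/2)
v(Z)*y + 85 = (-7/2 + (3/2)*(-70)**2)*(-6) + 85 = (-7/2 + (3/2)*4900)*(-6) + 85 = (-7/2 + 7350)*(-6) + 85 = (14693/2)*(-6) + 85 = -44079 + 85 = -43994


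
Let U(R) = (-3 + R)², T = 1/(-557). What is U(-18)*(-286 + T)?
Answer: -70252623/557 ≈ -1.2613e+5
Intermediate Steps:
T = -1/557 ≈ -0.0017953
U(-18)*(-286 + T) = (-3 - 18)²*(-286 - 1/557) = (-21)²*(-159303/557) = 441*(-159303/557) = -70252623/557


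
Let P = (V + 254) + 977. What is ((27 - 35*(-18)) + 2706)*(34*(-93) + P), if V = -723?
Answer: -8925402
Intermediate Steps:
P = 508 (P = (-723 + 254) + 977 = -469 + 977 = 508)
((27 - 35*(-18)) + 2706)*(34*(-93) + P) = ((27 - 35*(-18)) + 2706)*(34*(-93) + 508) = ((27 + 630) + 2706)*(-3162 + 508) = (657 + 2706)*(-2654) = 3363*(-2654) = -8925402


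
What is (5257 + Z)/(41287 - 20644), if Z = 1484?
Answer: 321/983 ≈ 0.32655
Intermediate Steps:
(5257 + Z)/(41287 - 20644) = (5257 + 1484)/(41287 - 20644) = 6741/20643 = 6741*(1/20643) = 321/983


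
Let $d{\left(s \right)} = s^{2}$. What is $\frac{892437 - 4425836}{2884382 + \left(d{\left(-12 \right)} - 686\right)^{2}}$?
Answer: $- \frac{3533399}{3178146} \approx -1.1118$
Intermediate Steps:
$\frac{892437 - 4425836}{2884382 + \left(d{\left(-12 \right)} - 686\right)^{2}} = \frac{892437 - 4425836}{2884382 + \left(\left(-12\right)^{2} - 686\right)^{2}} = - \frac{3533399}{2884382 + \left(144 - 686\right)^{2}} = - \frac{3533399}{2884382 + \left(-542\right)^{2}} = - \frac{3533399}{2884382 + 293764} = - \frac{3533399}{3178146}$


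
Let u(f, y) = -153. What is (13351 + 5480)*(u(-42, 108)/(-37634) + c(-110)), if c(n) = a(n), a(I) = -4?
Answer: -2831862273/37634 ≈ -75248.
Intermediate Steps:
c(n) = -4
(13351 + 5480)*(u(-42, 108)/(-37634) + c(-110)) = (13351 + 5480)*(-153/(-37634) - 4) = 18831*(-153*(-1/37634) - 4) = 18831*(153/37634 - 4) = 18831*(-150383/37634) = -2831862273/37634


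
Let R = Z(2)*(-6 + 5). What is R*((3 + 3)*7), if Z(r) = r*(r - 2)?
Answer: 0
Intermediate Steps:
Z(r) = r*(-2 + r)
R = 0 (R = (2*(-2 + 2))*(-6 + 5) = (2*0)*(-1) = 0*(-1) = 0)
R*((3 + 3)*7) = 0*((3 + 3)*7) = 0*(6*7) = 0*42 = 0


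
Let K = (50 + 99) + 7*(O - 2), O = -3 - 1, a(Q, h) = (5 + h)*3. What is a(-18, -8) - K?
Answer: -116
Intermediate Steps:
a(Q, h) = 15 + 3*h
O = -4
K = 107 (K = (50 + 99) + 7*(-4 - 2) = 149 + 7*(-6) = 149 - 42 = 107)
a(-18, -8) - K = (15 + 3*(-8)) - 1*107 = (15 - 24) - 107 = -9 - 107 = -116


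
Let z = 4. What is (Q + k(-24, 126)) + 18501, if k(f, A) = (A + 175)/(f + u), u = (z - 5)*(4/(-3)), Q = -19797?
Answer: -89031/68 ≈ -1309.3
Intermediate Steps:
u = 4/3 (u = (4 - 5)*(4/(-3)) = -4*(-1)/3 = -1*(-4/3) = 4/3 ≈ 1.3333)
k(f, A) = (175 + A)/(4/3 + f) (k(f, A) = (A + 175)/(f + 4/3) = (175 + A)/(4/3 + f))
(Q + k(-24, 126)) + 18501 = (-19797 + 3*(175 + 126)/(4 + 3*(-24))) + 18501 = (-19797 + 3*301/(4 - 72)) + 18501 = (-19797 + 3*301/(-68)) + 18501 = (-19797 + 3*(-1/68)*301) + 18501 = (-19797 - 903/68) + 18501 = -1347099/68 + 18501 = -89031/68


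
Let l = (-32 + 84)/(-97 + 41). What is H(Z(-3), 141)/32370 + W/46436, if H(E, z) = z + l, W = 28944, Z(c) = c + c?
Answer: 253998133/404689740 ≈ 0.62764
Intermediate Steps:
Z(c) = 2*c
l = -13/14 (l = 52/(-56) = 52*(-1/56) = -13/14 ≈ -0.92857)
H(E, z) = -13/14 + z (H(E, z) = z - 13/14 = -13/14 + z)
H(Z(-3), 141)/32370 + W/46436 = (-13/14 + 141)/32370 + 28944/46436 = (1961/14)*(1/32370) + 28944*(1/46436) = 1961/453180 + 7236/11609 = 253998133/404689740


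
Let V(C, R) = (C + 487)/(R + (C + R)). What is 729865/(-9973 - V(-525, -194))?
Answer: -666366745/9105387 ≈ -73.184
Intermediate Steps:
V(C, R) = (487 + C)/(C + 2*R)
729865/(-9973 - V(-525, -194)) = 729865/(-9973 - (487 - 525)/(-525 + 2*(-194))) = 729865/(-9973 - (-38)/(-525 - 388)) = 729865/(-9973 - (-38)/(-913)) = 729865/(-9973 - (-1)*(-38)/913) = 729865/(-9973 - 1*38/913) = 729865/(-9973 - 38/913) = 729865/(-9105387/913) = 729865*(-913/9105387) = -666366745/9105387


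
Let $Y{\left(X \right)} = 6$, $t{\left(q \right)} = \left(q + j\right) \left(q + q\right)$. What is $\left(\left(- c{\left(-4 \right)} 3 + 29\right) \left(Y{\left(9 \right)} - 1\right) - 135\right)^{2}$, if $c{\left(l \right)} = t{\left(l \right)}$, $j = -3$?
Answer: $688900$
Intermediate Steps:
$t{\left(q \right)} = 2 q \left(-3 + q\right)$ ($t{\left(q \right)} = \left(q - 3\right) \left(q + q\right) = \left(-3 + q\right) 2 q = 2 q \left(-3 + q\right)$)
$c{\left(l \right)} = 2 l \left(-3 + l\right)$
$\left(\left(- c{\left(-4 \right)} 3 + 29\right) \left(Y{\left(9 \right)} - 1\right) - 135\right)^{2} = \left(\left(- 2 \left(-4\right) \left(-3 - 4\right) 3 + 29\right) \left(6 - 1\right) - 135\right)^{2} = \left(\left(- 2 \left(-4\right) \left(-7\right) 3 + 29\right) 5 - 135\right)^{2} = \left(\left(\left(-1\right) 56 \cdot 3 + 29\right) 5 - 135\right)^{2} = \left(\left(\left(-56\right) 3 + 29\right) 5 - 135\right)^{2} = \left(\left(-168 + 29\right) 5 - 135\right)^{2} = \left(\left(-139\right) 5 - 135\right)^{2} = \left(-695 - 135\right)^{2} = \left(-830\right)^{2} = 688900$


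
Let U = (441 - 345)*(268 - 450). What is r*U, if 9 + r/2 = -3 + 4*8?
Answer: -698880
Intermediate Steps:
U = -17472 (U = 96*(-182) = -17472)
r = 40 (r = -18 + 2*(-3 + 4*8) = -18 + 2*(-3 + 32) = -18 + 2*29 = -18 + 58 = 40)
r*U = 40*(-17472) = -698880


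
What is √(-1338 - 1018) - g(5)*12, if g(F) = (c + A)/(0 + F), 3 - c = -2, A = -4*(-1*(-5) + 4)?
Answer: 372/5 + 2*I*√589 ≈ 74.4 + 48.539*I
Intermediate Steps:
A = -36 (A = -4*(5 + 4) = -4*9 = -36)
c = 5 (c = 3 - 1*(-2) = 3 + 2 = 5)
g(F) = -31/F (g(F) = (5 - 36)/(0 + F) = -31/F)
√(-1338 - 1018) - g(5)*12 = √(-1338 - 1018) - (-31/5)*12 = √(-2356) - (-31*⅕)*12 = 2*I*√589 - (-31)*12/5 = 2*I*√589 - 1*(-372/5) = 2*I*√589 + 372/5 = 372/5 + 2*I*√589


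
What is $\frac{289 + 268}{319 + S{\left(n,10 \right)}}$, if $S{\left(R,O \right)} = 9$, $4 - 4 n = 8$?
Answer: $\frac{557}{328} \approx 1.6982$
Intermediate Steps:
$n = -1$ ($n = 1 - 2 = -1$)
$\frac{289 + 268}{319 + S{\left(n,10 \right)}} = \frac{289 + 268}{319 + 9} = \frac{557}{328}$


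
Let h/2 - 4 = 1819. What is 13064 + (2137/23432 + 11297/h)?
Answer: 558185077707/42716536 ≈ 13067.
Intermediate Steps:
h = 3646 (h = 8 + 2*1819 = 8 + 3638 = 3646)
13064 + (2137/23432 + 11297/h) = 13064 + (2137/23432 + 11297/3646) = 13064 + 136251403/42716536 = 558185077707/42716536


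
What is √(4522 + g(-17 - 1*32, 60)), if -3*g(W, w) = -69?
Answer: 3*√505 ≈ 67.417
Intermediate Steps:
g(W, w) = 23 (g(W, w) = -⅓*(-69) = 23)
√(4522 + g(-17 - 1*32, 60)) = √(4522 + 23) = √4545 = 3*√505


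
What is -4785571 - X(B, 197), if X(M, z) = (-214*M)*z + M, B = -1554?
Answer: -70297549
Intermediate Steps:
X(M, z) = M - 214*M*z (X(M, z) = -214*M*z + M = M - 214*M*z)
-4785571 - X(B, 197) = -4785571 - (-1554)*(1 - 214*197) = -4785571 - (-1554)*(1 - 42158) = -4785571 - (-1554)*(-42157) = -4785571 - 1*65511978 = -4785571 - 65511978 = -70297549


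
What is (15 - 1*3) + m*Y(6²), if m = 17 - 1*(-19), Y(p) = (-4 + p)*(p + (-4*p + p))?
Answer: -82932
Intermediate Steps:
Y(p) = -2*p*(-4 + p) (Y(p) = (-4 + p)*(p - 3*p) = (-4 + p)*(-2*p) = -2*p*(-4 + p))
m = 36 (m = 17 + 19 = 36)
(15 - 1*3) + m*Y(6²) = (15 - 1*3) + 36*(2*6²*(4 - 1*6²)) = (15 - 3) + 36*(2*36*(4 - 1*36)) = 12 + 36*(2*36*(4 - 36)) = 12 + 36*(2*36*(-32)) = 12 + 36*(-2304) = 12 - 82944 = -82932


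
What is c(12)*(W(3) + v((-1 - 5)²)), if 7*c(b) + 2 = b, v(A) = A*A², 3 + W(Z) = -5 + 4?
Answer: 466520/7 ≈ 66646.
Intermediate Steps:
W(Z) = -4 (W(Z) = -3 + (-5 + 4) = -3 - 1 = -4)
v(A) = A³
c(b) = -2/7 + b/7
c(12)*(W(3) + v((-1 - 5)²)) = (-2/7 + (⅐)*12)*(-4 + ((-1 - 5)²)³) = (-2/7 + 12/7)*(-4 + ((-6)²)³) = 10*(-4 + 36³)/7 = 10*(-4 + 46656)/7 = (10/7)*46652 = 466520/7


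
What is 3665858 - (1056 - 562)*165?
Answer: 3584348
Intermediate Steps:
3665858 - (1056 - 562)*165 = 3665858 - 494*165 = 3665858 - 1*81510 = 3665858 - 81510 = 3584348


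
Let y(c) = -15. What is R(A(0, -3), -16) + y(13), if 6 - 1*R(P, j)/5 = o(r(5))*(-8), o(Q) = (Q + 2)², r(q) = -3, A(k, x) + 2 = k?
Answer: 55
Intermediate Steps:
A(k, x) = -2 + k
o(Q) = (2 + Q)²
R(P, j) = 70 (R(P, j) = 30 - 5*(2 - 3)²*(-8) = 30 - 5*(-1)²*(-8) = 30 - 5*(-8) = 30 + 40 = 70)
R(A(0, -3), -16) + y(13) = 70 - 15 = 55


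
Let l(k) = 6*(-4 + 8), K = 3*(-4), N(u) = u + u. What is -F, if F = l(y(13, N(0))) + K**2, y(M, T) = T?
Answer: -168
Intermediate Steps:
N(u) = 2*u
K = -12
l(k) = 24 (l(k) = 6*4 = 24)
F = 168 (F = 24 + (-12)**2 = 24 + 144 = 168)
-F = -1*168 = -168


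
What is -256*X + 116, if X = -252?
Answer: 64628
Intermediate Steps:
-256*X + 116 = -256*(-252) + 116 = 64512 + 116 = 64628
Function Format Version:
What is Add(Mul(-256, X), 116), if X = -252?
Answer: 64628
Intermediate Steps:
Add(Mul(-256, X), 116) = Add(Mul(-256, -252), 116) = Add(64512, 116) = 64628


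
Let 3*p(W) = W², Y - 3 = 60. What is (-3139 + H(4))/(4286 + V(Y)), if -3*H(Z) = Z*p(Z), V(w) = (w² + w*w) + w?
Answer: -28315/110583 ≈ -0.25605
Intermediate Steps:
Y = 63 (Y = 3 + 60 = 63)
p(W) = W²/3
V(w) = w + 2*w² (V(w) = (w² + w²) + w = 2*w² + w = w + 2*w²)
H(Z) = -Z³/9 (H(Z) = -Z*Z²/3/3 = -Z³/9)
(-3139 + H(4))/(4286 + V(Y)) = (-3139 - ⅑*4³)/(4286 + 63*(1 + 2*63)) = (-3139 - ⅑*64)/(4286 + 63*(1 + 126)) = (-3139 - 64/9)/(4286 + 63*127) = -28315/(9*(4286 + 8001)) = -28315/9/12287 = -28315/9*1/12287 = -28315/110583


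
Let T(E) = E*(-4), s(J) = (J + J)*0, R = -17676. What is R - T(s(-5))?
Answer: -17676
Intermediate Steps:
s(J) = 0 (s(J) = (2*J)*0 = 0)
T(E) = -4*E
R - T(s(-5)) = -17676 - (-4)*0 = -17676 - 1*0 = -17676 + 0 = -17676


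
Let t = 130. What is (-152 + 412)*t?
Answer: 33800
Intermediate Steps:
(-152 + 412)*t = (-152 + 412)*130 = 260*130 = 33800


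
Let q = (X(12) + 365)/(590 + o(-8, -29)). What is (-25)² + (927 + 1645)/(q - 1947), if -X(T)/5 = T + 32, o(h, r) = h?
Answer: 706633721/1133009 ≈ 623.68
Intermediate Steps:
X(T) = -160 - 5*T (X(T) = -5*(T + 32) = -5*(32 + T) = -160 - 5*T)
q = 145/582 (q = ((-160 - 5*12) + 365)/(590 - 8) = ((-160 - 60) + 365)/582 = (-220 + 365)*(1/582) = 145*(1/582) = 145/582 ≈ 0.24914)
(-25)² + (927 + 1645)/(q - 1947) = (-25)² + (927 + 1645)/(145/582 - 1947) = 625 + 2572/(-1133009/582) = 625 + 2572*(-582/1133009) = 625 - 1496904/1133009 = 706633721/1133009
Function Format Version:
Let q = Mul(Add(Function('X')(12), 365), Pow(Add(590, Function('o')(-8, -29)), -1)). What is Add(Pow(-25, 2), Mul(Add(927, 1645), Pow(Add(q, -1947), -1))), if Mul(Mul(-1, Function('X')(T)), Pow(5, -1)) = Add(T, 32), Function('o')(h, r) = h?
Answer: Rational(706633721, 1133009) ≈ 623.68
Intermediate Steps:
Function('X')(T) = Add(-160, Mul(-5, T)) (Function('X')(T) = Mul(-5, Add(T, 32)) = Mul(-5, Add(32, T)) = Add(-160, Mul(-5, T)))
q = Rational(145, 582) (q = Mul(Add(Add(-160, Mul(-5, 12)), 365), Pow(Add(590, -8), -1)) = Mul(Add(Add(-160, -60), 365), Pow(582, -1)) = Mul(Add(-220, 365), Rational(1, 582)) = Mul(145, Rational(1, 582)) = Rational(145, 582) ≈ 0.24914)
Add(Pow(-25, 2), Mul(Add(927, 1645), Pow(Add(q, -1947), -1))) = Add(Pow(-25, 2), Mul(Add(927, 1645), Pow(Add(Rational(145, 582), -1947), -1))) = Add(625, Mul(2572, Pow(Rational(-1133009, 582), -1))) = Add(625, Mul(2572, Rational(-582, 1133009))) = Add(625, Rational(-1496904, 1133009)) = Rational(706633721, 1133009)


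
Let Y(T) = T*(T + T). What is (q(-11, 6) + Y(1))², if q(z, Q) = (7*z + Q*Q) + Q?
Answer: 1089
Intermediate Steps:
q(z, Q) = Q + Q² + 7*z (q(z, Q) = (7*z + Q²) + Q = (Q² + 7*z) + Q = Q + Q² + 7*z)
Y(T) = 2*T² (Y(T) = T*(2*T) = 2*T²)
(q(-11, 6) + Y(1))² = ((6 + 6² + 7*(-11)) + 2*1²)² = ((6 + 36 - 77) + 2*1)² = (-35 + 2)² = (-33)² = 1089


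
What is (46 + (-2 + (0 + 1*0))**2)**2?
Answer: 2500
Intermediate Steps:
(46 + (-2 + (0 + 1*0))**2)**2 = (46 + (-2 + (0 + 0))**2)**2 = (46 + (-2 + 0)**2)**2 = (46 + (-2)**2)**2 = (46 + 4)**2 = 50**2 = 2500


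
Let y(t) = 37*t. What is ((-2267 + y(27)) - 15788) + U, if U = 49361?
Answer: 32305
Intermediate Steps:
((-2267 + y(27)) - 15788) + U = ((-2267 + 37*27) - 15788) + 49361 = ((-2267 + 999) - 15788) + 49361 = (-1268 - 15788) + 49361 = -17056 + 49361 = 32305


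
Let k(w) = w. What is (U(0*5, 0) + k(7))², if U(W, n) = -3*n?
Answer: 49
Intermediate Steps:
(U(0*5, 0) + k(7))² = (-3*0 + 7)² = (0 + 7)² = 7² = 49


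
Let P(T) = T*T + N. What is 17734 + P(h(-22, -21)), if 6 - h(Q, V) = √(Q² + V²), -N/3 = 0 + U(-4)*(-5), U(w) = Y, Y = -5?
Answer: 18620 - 60*√37 ≈ 18255.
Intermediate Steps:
U(w) = -5
N = -75 (N = -3*(0 - 5*(-5)) = -3*(0 + 25) = -3*25 = -75)
h(Q, V) = 6 - √(Q² + V²)
P(T) = -75 + T² (P(T) = T*T - 75 = T² - 75 = -75 + T²)
17734 + P(h(-22, -21)) = 17734 + (-75 + (6 - √((-22)² + (-21)²))²) = 17734 + (-75 + (6 - √(484 + 441))²) = 17734 + (-75 + (6 - √925)²) = 17734 + (-75 + (6 - 5*√37)²) = 17659 + (6 - 5*√37)²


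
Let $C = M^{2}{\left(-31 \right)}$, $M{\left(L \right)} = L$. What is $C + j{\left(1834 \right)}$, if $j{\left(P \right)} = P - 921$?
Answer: $1874$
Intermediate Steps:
$j{\left(P \right)} = -921 + P$
$C = 961$ ($C = \left(-31\right)^{2} = 961$)
$C + j{\left(1834 \right)} = 961 + \left(-921 + 1834\right) = 961 + 913 = 1874$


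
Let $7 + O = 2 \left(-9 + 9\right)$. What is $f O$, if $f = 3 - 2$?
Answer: $-7$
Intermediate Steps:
$f = 1$ ($f = 3 - 2 = 1$)
$O = -7$ ($O = -7 + 2 \left(-9 + 9\right) = -7 + 2 \cdot 0 = -7 + 0 = -7$)
$f O = 1 \left(-7\right) = -7$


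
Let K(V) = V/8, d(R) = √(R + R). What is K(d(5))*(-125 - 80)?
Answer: -205*√10/8 ≈ -81.033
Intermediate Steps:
d(R) = √2*√R (d(R) = √(2*R) = √2*√R)
K(V) = V/8 (K(V) = V*(⅛) = V/8)
K(d(5))*(-125 - 80) = ((√2*√5)/8)*(-125 - 80) = (√10/8)*(-205) = -205*√10/8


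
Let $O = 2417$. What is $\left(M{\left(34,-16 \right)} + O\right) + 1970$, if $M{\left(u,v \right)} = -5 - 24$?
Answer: $4358$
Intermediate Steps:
$M{\left(u,v \right)} = -29$
$\left(M{\left(34,-16 \right)} + O\right) + 1970 = \left(-29 + 2417\right) + 1970 = 2388 + 1970 = 4358$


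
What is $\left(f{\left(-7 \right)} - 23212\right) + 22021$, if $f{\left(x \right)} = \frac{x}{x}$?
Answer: $-1190$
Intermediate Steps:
$f{\left(x \right)} = 1$
$\left(f{\left(-7 \right)} - 23212\right) + 22021 = \left(1 - 23212\right) + 22021 = -23211 + 22021 = -1190$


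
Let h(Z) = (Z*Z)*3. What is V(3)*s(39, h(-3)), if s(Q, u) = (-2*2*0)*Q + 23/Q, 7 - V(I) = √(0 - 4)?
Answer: 161/39 - 46*I/39 ≈ 4.1282 - 1.1795*I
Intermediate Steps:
h(Z) = 3*Z² (h(Z) = Z²*3 = 3*Z²)
V(I) = 7 - 2*I (V(I) = 7 - √(0 - 4) = 7 - √(-4) = 7 - 2*I)
s(Q, u) = 23/Q (s(Q, u) = (-4*0)*Q + 23/Q = 0*Q + 23/Q = 0 + 23/Q = 23/Q)
V(3)*s(39, h(-3)) = (7 - 2*I)*(23/39) = 161/39 - 46*I/39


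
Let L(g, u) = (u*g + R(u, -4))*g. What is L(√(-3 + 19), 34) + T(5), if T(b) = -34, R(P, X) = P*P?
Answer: 5134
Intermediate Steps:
R(P, X) = P²
L(g, u) = g*(u² + g*u) (L(g, u) = (u*g + u²)*g = (g*u + u²)*g = (u² + g*u)*g = g*(u² + g*u))
L(√(-3 + 19), 34) + T(5) = √(-3 + 19)*34*(√(-3 + 19) + 34) - 34 = √16*34*(√16 + 34) - 34 = 4*34*(4 + 34) - 34 = 4*34*38 - 34 = 5168 - 34 = 5134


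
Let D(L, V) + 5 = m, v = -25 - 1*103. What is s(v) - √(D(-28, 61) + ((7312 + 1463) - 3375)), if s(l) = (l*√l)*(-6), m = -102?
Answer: -√5293 + 6144*I*√2 ≈ -72.753 + 8688.9*I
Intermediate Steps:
v = -128 (v = -25 - 103 = -128)
s(l) = -6*l^(3/2) (s(l) = l^(3/2)*(-6) = -6*l^(3/2))
D(L, V) = -107 (D(L, V) = -5 - 102 = -107)
s(v) - √(D(-28, 61) + ((7312 + 1463) - 3375)) = -(-6144)*I*√2 - √(-107 + ((7312 + 1463) - 3375)) = -(-6144)*I*√2 - √(-107 + (8775 - 3375)) = 6144*I*√2 - √(-107 + 5400) = 6144*I*√2 - √5293 = -√5293 + 6144*I*√2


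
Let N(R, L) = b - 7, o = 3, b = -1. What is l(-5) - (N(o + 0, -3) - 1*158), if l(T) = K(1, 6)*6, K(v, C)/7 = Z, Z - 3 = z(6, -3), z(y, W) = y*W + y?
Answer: -212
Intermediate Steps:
z(y, W) = y + W*y (z(y, W) = W*y + y = y + W*y)
Z = -9 (Z = 3 + 6*(1 - 3) = 3 + 6*(-2) = 3 - 12 = -9)
N(R, L) = -8 (N(R, L) = -1 - 7 = -8)
K(v, C) = -63 (K(v, C) = 7*(-9) = -63)
l(T) = -378 (l(T) = -63*6 = -378)
l(-5) - (N(o + 0, -3) - 1*158) = -378 - (-8 - 1*158) = -378 - (-8 - 158) = -378 - 1*(-166) = -378 + 166 = -212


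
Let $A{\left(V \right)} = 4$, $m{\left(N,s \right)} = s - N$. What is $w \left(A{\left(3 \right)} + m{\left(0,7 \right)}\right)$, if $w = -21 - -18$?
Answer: $-33$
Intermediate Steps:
$w = -3$ ($w = -21 + 18 = -3$)
$w \left(A{\left(3 \right)} + m{\left(0,7 \right)}\right) = - 3 \left(4 + \left(7 - 0\right)\right) = - 3 \left(4 + \left(7 + 0\right)\right) = - 3 \left(4 + 7\right) = \left(-3\right) 11 = -33$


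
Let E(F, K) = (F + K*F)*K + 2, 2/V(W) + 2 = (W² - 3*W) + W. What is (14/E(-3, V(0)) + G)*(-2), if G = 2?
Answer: -18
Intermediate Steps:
V(W) = 2/(-2 + W² - 2*W) (V(W) = 2/(-2 + ((W² - 3*W) + W)) = 2/(-2 + (W² - 2*W)) = 2/(-2 + W² - 2*W))
E(F, K) = 2 + K*(F + F*K) (E(F, K) = (F + F*K)*K + 2 = K*(F + F*K) + 2 = 2 + K*(F + F*K))
(14/E(-3, V(0)) + G)*(-2) = (14/(2 - 6/(-2 + 0² - 2*0) - 3*4/(-2 + 0² - 2*0)²) + 2)*(-2) = (14/(2 - 6/(-2 + 0 + 0) - 3*4/(-2 + 0 + 0)²) + 2)*(-2) = (14/(2 - 6/(-2) - 3*1²) + 2)*(-2) = (14/(2 - 6*(-1)/2 - 3*1²) + 2)*(-2) = (14/(2 - 3*(-1) - 3*(-1)²) + 2)*(-2) = (14/(2 + 3 - 3*1) + 2)*(-2) = (14/(2 + 3 - 3) + 2)*(-2) = (14/2 + 2)*(-2) = (14*(½) + 2)*(-2) = (7 + 2)*(-2) = 9*(-2) = -18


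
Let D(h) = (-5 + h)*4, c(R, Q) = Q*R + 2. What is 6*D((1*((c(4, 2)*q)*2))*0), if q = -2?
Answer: -120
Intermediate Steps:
c(R, Q) = 2 + Q*R
D(h) = -20 + 4*h
6*D((1*((c(4, 2)*q)*2))*0) = 6*(-20 + 4*((1*(((2 + 2*4)*(-2))*2))*0)) = 6*(-20 + 4*((1*(((2 + 8)*(-2))*2))*0)) = 6*(-20 + 4*((1*((10*(-2))*2))*0)) = 6*(-20 + 4*((1*(-20*2))*0)) = 6*(-20 + 4*((1*(-40))*0)) = 6*(-20 + 4*(-40*0)) = 6*(-20 + 4*0) = 6*(-20 + 0) = 6*(-20) = -120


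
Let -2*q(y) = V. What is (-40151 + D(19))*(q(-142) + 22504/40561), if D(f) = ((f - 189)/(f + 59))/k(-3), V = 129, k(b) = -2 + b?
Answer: 4061371671896/1581879 ≈ 2.5674e+6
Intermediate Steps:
q(y) = -129/2 (q(y) = -1/2*129 = -129/2)
D(f) = -(-189 + f)/(5*(59 + f)) (D(f) = ((f - 189)/(f + 59))/(-2 - 3) = ((-189 + f)/(59 + f))/(-5) = ((-189 + f)/(59 + f))*(-1/5) = -(-189 + f)/(5*(59 + f)))
(-40151 + D(19))*(q(-142) + 22504/40561) = (-40151 + (189 - 1*19)/(5*(59 + 19)))*(-129/2 + 22504/40561) = (-40151 + (1/5)*(189 - 19)/78)*(-129/2 + 22504*(1/40561)) = (-40151 + (1/5)*(1/78)*170)*(-129/2 + 22504/40561) = (-40151 + 17/39)*(-5187361/81122) = -1565872/39*(-5187361/81122) = 4061371671896/1581879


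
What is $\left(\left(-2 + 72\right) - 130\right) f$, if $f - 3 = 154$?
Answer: $-9420$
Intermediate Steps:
$f = 157$ ($f = 3 + 154 = 157$)
$\left(\left(-2 + 72\right) - 130\right) f = \left(\left(-2 + 72\right) - 130\right) 157 = \left(70 - 130\right) 157 = \left(-60\right) 157 = -9420$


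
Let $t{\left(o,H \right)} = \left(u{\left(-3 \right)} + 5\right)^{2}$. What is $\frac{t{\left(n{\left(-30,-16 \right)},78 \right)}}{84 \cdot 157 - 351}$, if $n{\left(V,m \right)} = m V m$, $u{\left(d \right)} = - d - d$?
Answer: $\frac{11}{1167} \approx 0.0094259$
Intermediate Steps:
$u{\left(d \right)} = - 2 d$
$n{\left(V,m \right)} = V m^{2}$ ($n{\left(V,m \right)} = V m m = V m^{2}$)
$t{\left(o,H \right)} = 121$ ($t{\left(o,H \right)} = \left(\left(-2\right) \left(-3\right) + 5\right)^{2} = \left(6 + 5\right)^{2} = 11^{2} = 121$)
$\frac{t{\left(n{\left(-30,-16 \right)},78 \right)}}{84 \cdot 157 - 351} = \frac{121}{84 \cdot 157 - 351} = \frac{121}{13188 - 351} = \frac{121}{12837} = 121 \cdot \frac{1}{12837} = \frac{11}{1167}$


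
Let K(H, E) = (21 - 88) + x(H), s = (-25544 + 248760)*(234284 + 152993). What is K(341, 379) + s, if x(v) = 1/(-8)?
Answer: 691571382119/8 ≈ 8.6446e+10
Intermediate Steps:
x(v) = -⅛
s = 86446422832 (s = 223216*387277 = 86446422832)
K(H, E) = -537/8 (K(H, E) = (21 - 88) - ⅛ = -67 - ⅛ = -537/8)
K(341, 379) + s = -537/8 + 86446422832 = 691571382119/8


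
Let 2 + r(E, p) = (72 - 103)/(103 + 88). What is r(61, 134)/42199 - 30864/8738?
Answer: -124383863285/35214179321 ≈ -3.5322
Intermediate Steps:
r(E, p) = -413/191 (r(E, p) = -2 + (72 - 103)/(103 + 88) = -2 - 31/191 = -413/191)
r(61, 134)/42199 - 30864/8738 = -413/191/42199 - 30864/8738 = -413/191*1/42199 - 30864*1/8738 = -413/8060009 - 15432/4369 = -124383863285/35214179321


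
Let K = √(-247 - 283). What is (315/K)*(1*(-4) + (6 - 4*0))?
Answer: -63*I*√530/53 ≈ -27.365*I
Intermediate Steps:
K = I*√530 (K = √(-530) = I*√530 ≈ 23.022*I)
(315/K)*(1*(-4) + (6 - 4*0)) = (315/((I*√530)))*(1*(-4) + (6 - 4*0)) = (315*(-I*√530/530))*(-4 + (6 + 0)) = (-63*I*√530/106)*(-4 + 6) = -63*I*√530/106*2 = -63*I*√530/53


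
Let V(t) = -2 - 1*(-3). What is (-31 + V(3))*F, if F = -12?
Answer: 360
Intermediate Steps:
V(t) = 1 (V(t) = -2 + 3 = 1)
(-31 + V(3))*F = (-31 + 1)*(-12) = -30*(-12) = 360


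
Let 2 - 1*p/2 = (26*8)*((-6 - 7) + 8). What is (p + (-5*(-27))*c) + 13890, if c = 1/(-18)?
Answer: 31933/2 ≈ 15967.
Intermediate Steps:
c = -1/18 ≈ -0.055556
p = 2084 (p = 4 - 2*26*8*((-6 - 7) + 8) = 4 - 416*(-13 + 8) = 4 - 416*(-5) = 4 - 2*(-1040) = 4 + 2080 = 2084)
(p + (-5*(-27))*c) + 13890 = (2084 - 5*(-27)*(-1/18)) + 13890 = (2084 + 135*(-1/18)) + 13890 = (2084 - 15/2) + 13890 = 4153/2 + 13890 = 31933/2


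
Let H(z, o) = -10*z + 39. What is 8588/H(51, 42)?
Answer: -8588/471 ≈ -18.234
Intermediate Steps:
H(z, o) = 39 - 10*z
8588/H(51, 42) = 8588/(39 - 10*51) = 8588/(39 - 510) = 8588/(-471) = 8588*(-1/471) = -8588/471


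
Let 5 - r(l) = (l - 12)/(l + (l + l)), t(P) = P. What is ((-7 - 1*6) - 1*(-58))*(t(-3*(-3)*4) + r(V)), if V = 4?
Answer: 1875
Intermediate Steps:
r(l) = 5 - (-12 + l)/(3*l) (r(l) = 5 - (l - 12)/(l + (l + l)) = 5 - (-12 + l)/(l + 2*l) = 5 - (-12 + l)/(3*l))
((-7 - 1*6) - 1*(-58))*(t(-3*(-3)*4) + r(V)) = ((-7 - 1*6) - 1*(-58))*(-3*(-3)*4 + (14/3 + 4/4)) = ((-7 - 6) + 58)*(9*4 + (14/3 + 4*(¼))) = (-13 + 58)*(36 + (14/3 + 1)) = 45*(36 + 17/3) = 45*(125/3) = 1875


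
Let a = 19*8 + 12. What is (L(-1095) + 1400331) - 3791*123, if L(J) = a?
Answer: 934202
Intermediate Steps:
a = 164 (a = 152 + 12 = 164)
L(J) = 164
(L(-1095) + 1400331) - 3791*123 = (164 + 1400331) - 3791*123 = 1400495 - 466293 = 934202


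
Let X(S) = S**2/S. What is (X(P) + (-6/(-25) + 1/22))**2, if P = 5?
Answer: 8450649/302500 ≈ 27.936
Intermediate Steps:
X(S) = S
(X(P) + (-6/(-25) + 1/22))**2 = (5 + (-6/(-25) + 1/22))**2 = (5 + (-6*(-1/25) + 1*(1/22)))**2 = (5 + (6/25 + 1/22))**2 = (5 + 157/550)**2 = (2907/550)**2 = 8450649/302500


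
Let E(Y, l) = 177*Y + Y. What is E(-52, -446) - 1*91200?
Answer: -100456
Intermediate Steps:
E(Y, l) = 178*Y
E(-52, -446) - 1*91200 = 178*(-52) - 1*91200 = -9256 - 91200 = -100456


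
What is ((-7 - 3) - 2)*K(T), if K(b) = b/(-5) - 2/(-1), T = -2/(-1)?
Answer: -96/5 ≈ -19.200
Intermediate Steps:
T = 2 (T = -2*(-1) = 2)
K(b) = 2 - b/5 (K(b) = b*(-⅕) - 2*(-1) = -b/5 + 2 = 2 - b/5)
((-7 - 3) - 2)*K(T) = ((-7 - 3) - 2)*(2 - ⅕*2) = (-10 - 2)*(2 - ⅖) = -12*8/5 = -96/5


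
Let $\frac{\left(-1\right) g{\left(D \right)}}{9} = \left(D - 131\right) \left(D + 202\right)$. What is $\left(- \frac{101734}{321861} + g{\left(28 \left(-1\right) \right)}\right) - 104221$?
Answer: $\frac{46596680819}{321861} \approx 1.4477 \cdot 10^{5}$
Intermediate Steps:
$g{\left(D \right)} = - 9 \left(-131 + D\right) \left(202 + D\right)$ ($g{\left(D \right)} = - 9 \left(D - 131\right) \left(D + 202\right) = - 9 \left(-131 + D\right) \left(202 + D\right)$)
$\left(- \frac{101734}{321861} + g{\left(28 \left(-1\right) \right)}\right) - 104221 = \left(- \frac{101734}{321861} - \left(-238158 + 7056 + 639 \cdot 28 \left(-1\right)\right)\right) - 104221 = \left(\left(-101734\right) \frac{1}{321861} - \left(-256050 + 7056\right)\right) - 104221 = \left(- \frac{101734}{321861} + \left(238158 + 17892 - 7056\right)\right) - 104221 = \left(- \frac{101734}{321861} + 248994\right) - 104221 = \frac{80141356100}{321861} - 104221 = \frac{46596680819}{321861}$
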